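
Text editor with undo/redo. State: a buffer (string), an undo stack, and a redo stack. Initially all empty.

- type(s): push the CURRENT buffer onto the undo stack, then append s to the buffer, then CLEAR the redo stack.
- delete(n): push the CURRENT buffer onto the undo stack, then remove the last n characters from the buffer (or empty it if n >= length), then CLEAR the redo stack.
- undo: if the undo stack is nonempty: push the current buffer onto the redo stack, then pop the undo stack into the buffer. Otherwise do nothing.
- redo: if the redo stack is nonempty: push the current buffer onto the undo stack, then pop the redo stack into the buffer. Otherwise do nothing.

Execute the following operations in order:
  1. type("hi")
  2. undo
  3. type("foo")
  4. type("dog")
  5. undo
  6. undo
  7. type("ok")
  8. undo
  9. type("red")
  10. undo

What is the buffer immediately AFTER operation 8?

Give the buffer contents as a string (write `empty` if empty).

After op 1 (type): buf='hi' undo_depth=1 redo_depth=0
After op 2 (undo): buf='(empty)' undo_depth=0 redo_depth=1
After op 3 (type): buf='foo' undo_depth=1 redo_depth=0
After op 4 (type): buf='foodog' undo_depth=2 redo_depth=0
After op 5 (undo): buf='foo' undo_depth=1 redo_depth=1
After op 6 (undo): buf='(empty)' undo_depth=0 redo_depth=2
After op 7 (type): buf='ok' undo_depth=1 redo_depth=0
After op 8 (undo): buf='(empty)' undo_depth=0 redo_depth=1

Answer: empty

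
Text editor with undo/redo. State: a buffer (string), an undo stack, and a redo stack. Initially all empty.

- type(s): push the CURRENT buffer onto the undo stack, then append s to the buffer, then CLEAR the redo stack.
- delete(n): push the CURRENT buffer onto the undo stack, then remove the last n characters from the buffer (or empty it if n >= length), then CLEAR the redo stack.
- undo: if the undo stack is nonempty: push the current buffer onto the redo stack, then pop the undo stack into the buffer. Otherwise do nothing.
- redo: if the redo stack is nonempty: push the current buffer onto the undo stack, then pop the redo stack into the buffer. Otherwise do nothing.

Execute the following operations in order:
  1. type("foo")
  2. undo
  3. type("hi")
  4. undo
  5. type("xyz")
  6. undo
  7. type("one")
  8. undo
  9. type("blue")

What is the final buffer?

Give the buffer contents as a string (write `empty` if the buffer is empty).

Answer: blue

Derivation:
After op 1 (type): buf='foo' undo_depth=1 redo_depth=0
After op 2 (undo): buf='(empty)' undo_depth=0 redo_depth=1
After op 3 (type): buf='hi' undo_depth=1 redo_depth=0
After op 4 (undo): buf='(empty)' undo_depth=0 redo_depth=1
After op 5 (type): buf='xyz' undo_depth=1 redo_depth=0
After op 6 (undo): buf='(empty)' undo_depth=0 redo_depth=1
After op 7 (type): buf='one' undo_depth=1 redo_depth=0
After op 8 (undo): buf='(empty)' undo_depth=0 redo_depth=1
After op 9 (type): buf='blue' undo_depth=1 redo_depth=0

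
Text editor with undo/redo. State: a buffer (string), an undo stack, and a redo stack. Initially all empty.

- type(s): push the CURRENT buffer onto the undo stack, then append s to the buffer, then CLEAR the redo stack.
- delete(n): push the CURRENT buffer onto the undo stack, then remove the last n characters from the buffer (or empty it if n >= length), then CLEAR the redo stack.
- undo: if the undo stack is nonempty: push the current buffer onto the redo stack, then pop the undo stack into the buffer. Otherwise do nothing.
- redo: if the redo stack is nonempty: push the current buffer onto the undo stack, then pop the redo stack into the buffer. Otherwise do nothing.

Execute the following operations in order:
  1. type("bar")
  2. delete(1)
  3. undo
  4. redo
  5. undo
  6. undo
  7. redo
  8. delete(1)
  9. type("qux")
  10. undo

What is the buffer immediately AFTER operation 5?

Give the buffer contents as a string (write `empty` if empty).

After op 1 (type): buf='bar' undo_depth=1 redo_depth=0
After op 2 (delete): buf='ba' undo_depth=2 redo_depth=0
After op 3 (undo): buf='bar' undo_depth=1 redo_depth=1
After op 4 (redo): buf='ba' undo_depth=2 redo_depth=0
After op 5 (undo): buf='bar' undo_depth=1 redo_depth=1

Answer: bar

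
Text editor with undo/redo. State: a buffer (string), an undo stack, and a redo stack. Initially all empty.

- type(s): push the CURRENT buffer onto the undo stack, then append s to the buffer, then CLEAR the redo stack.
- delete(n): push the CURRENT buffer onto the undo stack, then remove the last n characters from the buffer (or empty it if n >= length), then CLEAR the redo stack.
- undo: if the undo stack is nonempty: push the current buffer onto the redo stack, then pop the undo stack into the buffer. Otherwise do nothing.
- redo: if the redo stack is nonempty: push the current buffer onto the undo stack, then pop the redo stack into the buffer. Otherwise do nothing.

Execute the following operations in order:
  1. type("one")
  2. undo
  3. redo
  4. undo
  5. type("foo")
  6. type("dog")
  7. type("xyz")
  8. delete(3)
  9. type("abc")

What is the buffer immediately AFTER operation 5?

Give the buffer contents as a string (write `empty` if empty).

After op 1 (type): buf='one' undo_depth=1 redo_depth=0
After op 2 (undo): buf='(empty)' undo_depth=0 redo_depth=1
After op 3 (redo): buf='one' undo_depth=1 redo_depth=0
After op 4 (undo): buf='(empty)' undo_depth=0 redo_depth=1
After op 5 (type): buf='foo' undo_depth=1 redo_depth=0

Answer: foo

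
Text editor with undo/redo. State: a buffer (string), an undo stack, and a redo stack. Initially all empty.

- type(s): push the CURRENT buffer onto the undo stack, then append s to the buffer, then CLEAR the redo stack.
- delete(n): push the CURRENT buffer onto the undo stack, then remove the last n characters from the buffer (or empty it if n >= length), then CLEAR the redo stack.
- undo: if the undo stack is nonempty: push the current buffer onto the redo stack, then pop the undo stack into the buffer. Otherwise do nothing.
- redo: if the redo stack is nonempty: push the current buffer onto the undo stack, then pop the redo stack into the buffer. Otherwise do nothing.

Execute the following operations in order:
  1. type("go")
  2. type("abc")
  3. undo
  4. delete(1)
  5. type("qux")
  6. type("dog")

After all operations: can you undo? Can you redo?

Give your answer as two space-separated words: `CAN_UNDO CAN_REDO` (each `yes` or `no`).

After op 1 (type): buf='go' undo_depth=1 redo_depth=0
After op 2 (type): buf='goabc' undo_depth=2 redo_depth=0
After op 3 (undo): buf='go' undo_depth=1 redo_depth=1
After op 4 (delete): buf='g' undo_depth=2 redo_depth=0
After op 5 (type): buf='gqux' undo_depth=3 redo_depth=0
After op 6 (type): buf='gquxdog' undo_depth=4 redo_depth=0

Answer: yes no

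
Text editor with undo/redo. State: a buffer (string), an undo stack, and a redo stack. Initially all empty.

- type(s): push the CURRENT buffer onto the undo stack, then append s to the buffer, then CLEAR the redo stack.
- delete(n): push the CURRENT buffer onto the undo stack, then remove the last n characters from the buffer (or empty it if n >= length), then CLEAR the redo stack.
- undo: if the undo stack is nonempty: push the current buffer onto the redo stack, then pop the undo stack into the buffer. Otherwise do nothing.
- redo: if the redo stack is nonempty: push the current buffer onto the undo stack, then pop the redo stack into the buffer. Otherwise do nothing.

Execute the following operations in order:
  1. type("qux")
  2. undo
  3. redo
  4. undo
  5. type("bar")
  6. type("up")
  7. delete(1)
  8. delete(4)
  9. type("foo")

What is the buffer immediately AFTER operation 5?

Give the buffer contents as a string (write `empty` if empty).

Answer: bar

Derivation:
After op 1 (type): buf='qux' undo_depth=1 redo_depth=0
After op 2 (undo): buf='(empty)' undo_depth=0 redo_depth=1
After op 3 (redo): buf='qux' undo_depth=1 redo_depth=0
After op 4 (undo): buf='(empty)' undo_depth=0 redo_depth=1
After op 5 (type): buf='bar' undo_depth=1 redo_depth=0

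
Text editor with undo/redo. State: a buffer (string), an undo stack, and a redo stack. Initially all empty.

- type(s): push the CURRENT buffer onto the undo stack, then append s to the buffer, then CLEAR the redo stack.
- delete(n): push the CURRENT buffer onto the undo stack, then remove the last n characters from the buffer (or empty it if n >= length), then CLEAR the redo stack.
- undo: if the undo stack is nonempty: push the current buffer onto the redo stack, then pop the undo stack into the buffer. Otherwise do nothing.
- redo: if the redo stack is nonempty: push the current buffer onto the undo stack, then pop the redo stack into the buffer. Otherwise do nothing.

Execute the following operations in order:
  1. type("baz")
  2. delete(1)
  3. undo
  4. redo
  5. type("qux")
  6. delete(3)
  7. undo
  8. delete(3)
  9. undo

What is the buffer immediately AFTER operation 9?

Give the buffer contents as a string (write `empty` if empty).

Answer: baqux

Derivation:
After op 1 (type): buf='baz' undo_depth=1 redo_depth=0
After op 2 (delete): buf='ba' undo_depth=2 redo_depth=0
After op 3 (undo): buf='baz' undo_depth=1 redo_depth=1
After op 4 (redo): buf='ba' undo_depth=2 redo_depth=0
After op 5 (type): buf='baqux' undo_depth=3 redo_depth=0
After op 6 (delete): buf='ba' undo_depth=4 redo_depth=0
After op 7 (undo): buf='baqux' undo_depth=3 redo_depth=1
After op 8 (delete): buf='ba' undo_depth=4 redo_depth=0
After op 9 (undo): buf='baqux' undo_depth=3 redo_depth=1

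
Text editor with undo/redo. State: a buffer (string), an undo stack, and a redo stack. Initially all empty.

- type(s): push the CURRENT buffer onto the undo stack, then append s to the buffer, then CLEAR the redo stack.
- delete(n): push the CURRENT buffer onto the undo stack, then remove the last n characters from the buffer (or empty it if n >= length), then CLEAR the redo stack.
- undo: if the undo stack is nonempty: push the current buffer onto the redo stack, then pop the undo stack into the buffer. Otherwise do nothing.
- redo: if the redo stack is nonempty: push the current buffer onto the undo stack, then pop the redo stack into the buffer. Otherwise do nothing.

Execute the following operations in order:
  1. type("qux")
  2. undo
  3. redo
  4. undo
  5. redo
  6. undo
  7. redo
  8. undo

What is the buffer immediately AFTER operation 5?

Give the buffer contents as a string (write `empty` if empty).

After op 1 (type): buf='qux' undo_depth=1 redo_depth=0
After op 2 (undo): buf='(empty)' undo_depth=0 redo_depth=1
After op 3 (redo): buf='qux' undo_depth=1 redo_depth=0
After op 4 (undo): buf='(empty)' undo_depth=0 redo_depth=1
After op 5 (redo): buf='qux' undo_depth=1 redo_depth=0

Answer: qux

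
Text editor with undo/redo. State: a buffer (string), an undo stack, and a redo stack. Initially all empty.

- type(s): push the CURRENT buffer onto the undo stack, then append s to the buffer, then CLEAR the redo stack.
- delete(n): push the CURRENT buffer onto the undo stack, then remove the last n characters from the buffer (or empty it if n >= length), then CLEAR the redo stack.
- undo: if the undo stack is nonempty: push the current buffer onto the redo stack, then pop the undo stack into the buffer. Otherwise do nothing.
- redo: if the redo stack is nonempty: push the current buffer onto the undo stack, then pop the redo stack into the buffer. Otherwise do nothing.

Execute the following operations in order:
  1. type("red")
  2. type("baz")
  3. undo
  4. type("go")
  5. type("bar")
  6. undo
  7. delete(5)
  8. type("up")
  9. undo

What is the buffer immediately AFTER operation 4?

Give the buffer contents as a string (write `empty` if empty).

After op 1 (type): buf='red' undo_depth=1 redo_depth=0
After op 2 (type): buf='redbaz' undo_depth=2 redo_depth=0
After op 3 (undo): buf='red' undo_depth=1 redo_depth=1
After op 4 (type): buf='redgo' undo_depth=2 redo_depth=0

Answer: redgo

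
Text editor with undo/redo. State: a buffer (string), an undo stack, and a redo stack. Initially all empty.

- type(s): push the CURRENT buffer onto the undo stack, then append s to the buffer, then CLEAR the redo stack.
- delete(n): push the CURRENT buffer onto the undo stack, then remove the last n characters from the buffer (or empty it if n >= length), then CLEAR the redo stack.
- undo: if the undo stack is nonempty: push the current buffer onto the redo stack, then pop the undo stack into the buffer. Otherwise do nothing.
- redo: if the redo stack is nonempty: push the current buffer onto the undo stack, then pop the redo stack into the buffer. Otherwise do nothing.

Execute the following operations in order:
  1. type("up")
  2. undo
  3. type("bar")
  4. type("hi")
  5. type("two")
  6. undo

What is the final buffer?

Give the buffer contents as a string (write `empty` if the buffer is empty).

Answer: barhi

Derivation:
After op 1 (type): buf='up' undo_depth=1 redo_depth=0
After op 2 (undo): buf='(empty)' undo_depth=0 redo_depth=1
After op 3 (type): buf='bar' undo_depth=1 redo_depth=0
After op 4 (type): buf='barhi' undo_depth=2 redo_depth=0
After op 5 (type): buf='barhitwo' undo_depth=3 redo_depth=0
After op 6 (undo): buf='barhi' undo_depth=2 redo_depth=1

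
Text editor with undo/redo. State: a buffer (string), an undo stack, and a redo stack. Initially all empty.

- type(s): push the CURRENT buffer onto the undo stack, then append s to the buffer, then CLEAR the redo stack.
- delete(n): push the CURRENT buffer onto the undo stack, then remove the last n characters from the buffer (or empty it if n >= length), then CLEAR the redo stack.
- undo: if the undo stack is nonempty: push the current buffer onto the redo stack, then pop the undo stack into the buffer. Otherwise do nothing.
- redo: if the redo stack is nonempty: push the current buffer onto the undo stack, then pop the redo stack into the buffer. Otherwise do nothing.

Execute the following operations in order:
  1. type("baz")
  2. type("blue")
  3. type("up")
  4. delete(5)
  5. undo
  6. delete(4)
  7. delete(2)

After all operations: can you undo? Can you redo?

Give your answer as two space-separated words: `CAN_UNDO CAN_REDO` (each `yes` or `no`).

Answer: yes no

Derivation:
After op 1 (type): buf='baz' undo_depth=1 redo_depth=0
After op 2 (type): buf='bazblue' undo_depth=2 redo_depth=0
After op 3 (type): buf='bazblueup' undo_depth=3 redo_depth=0
After op 4 (delete): buf='bazb' undo_depth=4 redo_depth=0
After op 5 (undo): buf='bazblueup' undo_depth=3 redo_depth=1
After op 6 (delete): buf='bazbl' undo_depth=4 redo_depth=0
After op 7 (delete): buf='baz' undo_depth=5 redo_depth=0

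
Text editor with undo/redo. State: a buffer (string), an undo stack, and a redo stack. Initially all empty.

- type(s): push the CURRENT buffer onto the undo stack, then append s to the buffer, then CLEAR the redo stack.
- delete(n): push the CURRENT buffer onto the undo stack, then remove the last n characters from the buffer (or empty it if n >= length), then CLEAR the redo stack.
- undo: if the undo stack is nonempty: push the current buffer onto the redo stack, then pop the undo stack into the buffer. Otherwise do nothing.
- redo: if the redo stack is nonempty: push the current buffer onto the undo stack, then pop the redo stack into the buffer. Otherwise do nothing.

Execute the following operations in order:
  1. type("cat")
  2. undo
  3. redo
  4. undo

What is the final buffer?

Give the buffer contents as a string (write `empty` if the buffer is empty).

Answer: empty

Derivation:
After op 1 (type): buf='cat' undo_depth=1 redo_depth=0
After op 2 (undo): buf='(empty)' undo_depth=0 redo_depth=1
After op 3 (redo): buf='cat' undo_depth=1 redo_depth=0
After op 4 (undo): buf='(empty)' undo_depth=0 redo_depth=1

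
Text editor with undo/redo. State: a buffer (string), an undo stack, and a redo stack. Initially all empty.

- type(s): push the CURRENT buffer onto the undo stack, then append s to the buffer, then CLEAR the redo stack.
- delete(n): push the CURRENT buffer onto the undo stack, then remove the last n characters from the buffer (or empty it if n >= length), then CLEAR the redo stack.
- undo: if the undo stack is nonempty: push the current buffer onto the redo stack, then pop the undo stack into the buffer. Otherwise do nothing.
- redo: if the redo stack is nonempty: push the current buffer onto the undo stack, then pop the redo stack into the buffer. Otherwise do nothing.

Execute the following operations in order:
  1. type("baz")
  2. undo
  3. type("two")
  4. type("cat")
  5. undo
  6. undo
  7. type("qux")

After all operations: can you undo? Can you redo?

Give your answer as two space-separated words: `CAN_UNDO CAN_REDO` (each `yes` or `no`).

After op 1 (type): buf='baz' undo_depth=1 redo_depth=0
After op 2 (undo): buf='(empty)' undo_depth=0 redo_depth=1
After op 3 (type): buf='two' undo_depth=1 redo_depth=0
After op 4 (type): buf='twocat' undo_depth=2 redo_depth=0
After op 5 (undo): buf='two' undo_depth=1 redo_depth=1
After op 6 (undo): buf='(empty)' undo_depth=0 redo_depth=2
After op 7 (type): buf='qux' undo_depth=1 redo_depth=0

Answer: yes no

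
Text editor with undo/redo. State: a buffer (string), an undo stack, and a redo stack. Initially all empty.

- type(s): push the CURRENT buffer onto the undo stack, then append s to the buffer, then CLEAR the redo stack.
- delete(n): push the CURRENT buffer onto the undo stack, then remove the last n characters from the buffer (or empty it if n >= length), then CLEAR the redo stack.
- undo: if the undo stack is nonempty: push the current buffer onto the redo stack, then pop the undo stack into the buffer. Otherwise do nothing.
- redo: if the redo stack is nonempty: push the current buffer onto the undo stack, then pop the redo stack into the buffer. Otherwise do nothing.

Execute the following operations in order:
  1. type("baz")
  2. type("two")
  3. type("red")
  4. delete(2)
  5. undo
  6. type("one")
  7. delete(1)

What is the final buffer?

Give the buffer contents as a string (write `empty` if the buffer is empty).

Answer: baztworedon

Derivation:
After op 1 (type): buf='baz' undo_depth=1 redo_depth=0
After op 2 (type): buf='baztwo' undo_depth=2 redo_depth=0
After op 3 (type): buf='baztwored' undo_depth=3 redo_depth=0
After op 4 (delete): buf='baztwor' undo_depth=4 redo_depth=0
After op 5 (undo): buf='baztwored' undo_depth=3 redo_depth=1
After op 6 (type): buf='baztworedone' undo_depth=4 redo_depth=0
After op 7 (delete): buf='baztworedon' undo_depth=5 redo_depth=0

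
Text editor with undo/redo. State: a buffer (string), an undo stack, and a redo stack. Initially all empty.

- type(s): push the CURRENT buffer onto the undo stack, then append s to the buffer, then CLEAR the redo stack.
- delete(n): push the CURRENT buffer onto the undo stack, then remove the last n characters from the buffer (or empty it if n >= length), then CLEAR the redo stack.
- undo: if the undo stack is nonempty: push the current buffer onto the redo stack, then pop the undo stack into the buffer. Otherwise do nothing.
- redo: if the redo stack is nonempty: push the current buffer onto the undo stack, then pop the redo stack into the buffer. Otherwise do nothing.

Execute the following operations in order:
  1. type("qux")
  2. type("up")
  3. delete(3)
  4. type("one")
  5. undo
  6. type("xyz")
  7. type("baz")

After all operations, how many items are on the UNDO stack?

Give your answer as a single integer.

After op 1 (type): buf='qux' undo_depth=1 redo_depth=0
After op 2 (type): buf='quxup' undo_depth=2 redo_depth=0
After op 3 (delete): buf='qu' undo_depth=3 redo_depth=0
After op 4 (type): buf='quone' undo_depth=4 redo_depth=0
After op 5 (undo): buf='qu' undo_depth=3 redo_depth=1
After op 6 (type): buf='quxyz' undo_depth=4 redo_depth=0
After op 7 (type): buf='quxyzbaz' undo_depth=5 redo_depth=0

Answer: 5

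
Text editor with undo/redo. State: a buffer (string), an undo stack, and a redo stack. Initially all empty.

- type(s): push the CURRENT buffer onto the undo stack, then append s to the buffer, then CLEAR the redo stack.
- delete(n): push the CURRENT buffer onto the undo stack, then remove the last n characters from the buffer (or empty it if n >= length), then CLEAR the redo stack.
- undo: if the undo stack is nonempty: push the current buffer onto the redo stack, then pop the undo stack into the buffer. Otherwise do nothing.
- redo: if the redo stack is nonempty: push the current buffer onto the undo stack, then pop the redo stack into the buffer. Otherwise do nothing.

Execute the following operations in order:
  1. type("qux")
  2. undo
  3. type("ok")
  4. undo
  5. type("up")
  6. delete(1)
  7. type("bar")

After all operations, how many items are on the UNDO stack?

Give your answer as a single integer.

After op 1 (type): buf='qux' undo_depth=1 redo_depth=0
After op 2 (undo): buf='(empty)' undo_depth=0 redo_depth=1
After op 3 (type): buf='ok' undo_depth=1 redo_depth=0
After op 4 (undo): buf='(empty)' undo_depth=0 redo_depth=1
After op 5 (type): buf='up' undo_depth=1 redo_depth=0
After op 6 (delete): buf='u' undo_depth=2 redo_depth=0
After op 7 (type): buf='ubar' undo_depth=3 redo_depth=0

Answer: 3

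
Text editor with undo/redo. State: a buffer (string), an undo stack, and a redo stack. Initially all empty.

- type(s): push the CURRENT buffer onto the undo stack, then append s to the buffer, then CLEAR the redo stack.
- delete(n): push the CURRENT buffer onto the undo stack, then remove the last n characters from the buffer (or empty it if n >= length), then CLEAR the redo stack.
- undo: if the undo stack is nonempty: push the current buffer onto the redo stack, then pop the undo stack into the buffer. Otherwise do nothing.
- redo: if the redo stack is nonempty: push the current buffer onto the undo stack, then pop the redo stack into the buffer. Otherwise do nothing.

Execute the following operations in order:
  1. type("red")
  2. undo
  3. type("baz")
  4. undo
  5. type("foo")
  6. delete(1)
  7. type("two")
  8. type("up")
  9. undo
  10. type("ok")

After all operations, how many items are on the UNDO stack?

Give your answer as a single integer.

Answer: 4

Derivation:
After op 1 (type): buf='red' undo_depth=1 redo_depth=0
After op 2 (undo): buf='(empty)' undo_depth=0 redo_depth=1
After op 3 (type): buf='baz' undo_depth=1 redo_depth=0
After op 4 (undo): buf='(empty)' undo_depth=0 redo_depth=1
After op 5 (type): buf='foo' undo_depth=1 redo_depth=0
After op 6 (delete): buf='fo' undo_depth=2 redo_depth=0
After op 7 (type): buf='fotwo' undo_depth=3 redo_depth=0
After op 8 (type): buf='fotwoup' undo_depth=4 redo_depth=0
After op 9 (undo): buf='fotwo' undo_depth=3 redo_depth=1
After op 10 (type): buf='fotwook' undo_depth=4 redo_depth=0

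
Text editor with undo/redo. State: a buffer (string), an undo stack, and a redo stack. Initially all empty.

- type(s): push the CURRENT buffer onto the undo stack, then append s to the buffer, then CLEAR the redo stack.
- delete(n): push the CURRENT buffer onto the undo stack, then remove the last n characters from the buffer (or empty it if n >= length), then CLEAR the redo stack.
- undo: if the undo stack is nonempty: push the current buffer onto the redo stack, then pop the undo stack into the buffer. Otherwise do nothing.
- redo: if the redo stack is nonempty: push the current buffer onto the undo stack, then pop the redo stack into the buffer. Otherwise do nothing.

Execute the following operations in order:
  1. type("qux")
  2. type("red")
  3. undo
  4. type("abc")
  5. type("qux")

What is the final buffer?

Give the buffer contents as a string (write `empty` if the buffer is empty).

After op 1 (type): buf='qux' undo_depth=1 redo_depth=0
After op 2 (type): buf='quxred' undo_depth=2 redo_depth=0
After op 3 (undo): buf='qux' undo_depth=1 redo_depth=1
After op 4 (type): buf='quxabc' undo_depth=2 redo_depth=0
After op 5 (type): buf='quxabcqux' undo_depth=3 redo_depth=0

Answer: quxabcqux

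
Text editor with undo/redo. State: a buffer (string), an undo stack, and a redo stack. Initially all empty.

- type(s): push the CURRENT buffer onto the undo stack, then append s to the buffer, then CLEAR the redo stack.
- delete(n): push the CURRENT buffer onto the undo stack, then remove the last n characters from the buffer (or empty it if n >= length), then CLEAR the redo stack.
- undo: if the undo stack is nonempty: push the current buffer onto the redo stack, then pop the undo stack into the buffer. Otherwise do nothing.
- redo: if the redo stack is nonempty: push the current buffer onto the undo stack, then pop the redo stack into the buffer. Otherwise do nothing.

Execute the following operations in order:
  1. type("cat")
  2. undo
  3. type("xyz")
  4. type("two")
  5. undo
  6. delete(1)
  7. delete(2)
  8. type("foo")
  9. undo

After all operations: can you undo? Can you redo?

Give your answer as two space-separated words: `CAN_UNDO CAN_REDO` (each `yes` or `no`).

Answer: yes yes

Derivation:
After op 1 (type): buf='cat' undo_depth=1 redo_depth=0
After op 2 (undo): buf='(empty)' undo_depth=0 redo_depth=1
After op 3 (type): buf='xyz' undo_depth=1 redo_depth=0
After op 4 (type): buf='xyztwo' undo_depth=2 redo_depth=0
After op 5 (undo): buf='xyz' undo_depth=1 redo_depth=1
After op 6 (delete): buf='xy' undo_depth=2 redo_depth=0
After op 7 (delete): buf='(empty)' undo_depth=3 redo_depth=0
After op 8 (type): buf='foo' undo_depth=4 redo_depth=0
After op 9 (undo): buf='(empty)' undo_depth=3 redo_depth=1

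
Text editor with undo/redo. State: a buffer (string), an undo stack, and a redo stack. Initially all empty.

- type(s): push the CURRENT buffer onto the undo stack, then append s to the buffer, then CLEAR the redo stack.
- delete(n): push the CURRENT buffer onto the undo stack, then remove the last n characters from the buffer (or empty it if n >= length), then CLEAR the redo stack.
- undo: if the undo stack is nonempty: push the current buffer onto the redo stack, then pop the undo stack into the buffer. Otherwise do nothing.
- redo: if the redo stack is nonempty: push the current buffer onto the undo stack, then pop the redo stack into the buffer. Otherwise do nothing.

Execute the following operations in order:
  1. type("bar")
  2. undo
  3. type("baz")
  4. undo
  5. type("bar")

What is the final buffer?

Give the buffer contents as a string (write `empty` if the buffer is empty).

Answer: bar

Derivation:
After op 1 (type): buf='bar' undo_depth=1 redo_depth=0
After op 2 (undo): buf='(empty)' undo_depth=0 redo_depth=1
After op 3 (type): buf='baz' undo_depth=1 redo_depth=0
After op 4 (undo): buf='(empty)' undo_depth=0 redo_depth=1
After op 5 (type): buf='bar' undo_depth=1 redo_depth=0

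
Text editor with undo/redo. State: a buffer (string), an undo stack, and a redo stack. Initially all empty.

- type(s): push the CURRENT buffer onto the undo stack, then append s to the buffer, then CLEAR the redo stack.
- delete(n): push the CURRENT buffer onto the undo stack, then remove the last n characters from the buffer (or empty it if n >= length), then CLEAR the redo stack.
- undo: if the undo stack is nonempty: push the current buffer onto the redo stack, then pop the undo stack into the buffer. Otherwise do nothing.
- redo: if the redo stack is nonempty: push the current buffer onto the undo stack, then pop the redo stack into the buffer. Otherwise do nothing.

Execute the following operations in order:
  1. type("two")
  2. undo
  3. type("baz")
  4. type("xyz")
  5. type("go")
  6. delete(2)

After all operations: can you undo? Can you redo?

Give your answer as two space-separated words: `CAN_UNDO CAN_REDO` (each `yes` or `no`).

After op 1 (type): buf='two' undo_depth=1 redo_depth=0
After op 2 (undo): buf='(empty)' undo_depth=0 redo_depth=1
After op 3 (type): buf='baz' undo_depth=1 redo_depth=0
After op 4 (type): buf='bazxyz' undo_depth=2 redo_depth=0
After op 5 (type): buf='bazxyzgo' undo_depth=3 redo_depth=0
After op 6 (delete): buf='bazxyz' undo_depth=4 redo_depth=0

Answer: yes no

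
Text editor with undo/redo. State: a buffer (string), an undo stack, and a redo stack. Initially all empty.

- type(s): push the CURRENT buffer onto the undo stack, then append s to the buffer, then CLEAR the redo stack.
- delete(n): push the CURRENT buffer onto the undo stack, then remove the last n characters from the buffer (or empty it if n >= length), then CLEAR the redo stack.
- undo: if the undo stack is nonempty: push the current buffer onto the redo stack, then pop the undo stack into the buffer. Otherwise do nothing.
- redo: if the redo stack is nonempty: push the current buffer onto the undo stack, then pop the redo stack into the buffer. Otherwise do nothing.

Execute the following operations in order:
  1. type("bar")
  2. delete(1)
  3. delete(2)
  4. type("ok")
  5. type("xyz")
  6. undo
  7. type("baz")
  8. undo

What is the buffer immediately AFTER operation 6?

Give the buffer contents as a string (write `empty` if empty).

After op 1 (type): buf='bar' undo_depth=1 redo_depth=0
After op 2 (delete): buf='ba' undo_depth=2 redo_depth=0
After op 3 (delete): buf='(empty)' undo_depth=3 redo_depth=0
After op 4 (type): buf='ok' undo_depth=4 redo_depth=0
After op 5 (type): buf='okxyz' undo_depth=5 redo_depth=0
After op 6 (undo): buf='ok' undo_depth=4 redo_depth=1

Answer: ok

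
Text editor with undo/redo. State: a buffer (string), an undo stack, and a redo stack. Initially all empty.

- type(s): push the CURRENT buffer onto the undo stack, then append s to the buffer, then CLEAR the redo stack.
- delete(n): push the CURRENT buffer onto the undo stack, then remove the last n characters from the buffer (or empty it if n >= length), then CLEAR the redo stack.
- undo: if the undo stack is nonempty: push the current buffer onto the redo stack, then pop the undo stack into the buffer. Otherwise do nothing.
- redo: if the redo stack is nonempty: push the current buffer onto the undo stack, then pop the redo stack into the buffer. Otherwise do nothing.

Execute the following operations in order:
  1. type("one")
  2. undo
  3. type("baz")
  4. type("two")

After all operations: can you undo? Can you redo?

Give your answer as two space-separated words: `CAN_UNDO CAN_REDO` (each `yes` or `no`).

Answer: yes no

Derivation:
After op 1 (type): buf='one' undo_depth=1 redo_depth=0
After op 2 (undo): buf='(empty)' undo_depth=0 redo_depth=1
After op 3 (type): buf='baz' undo_depth=1 redo_depth=0
After op 4 (type): buf='baztwo' undo_depth=2 redo_depth=0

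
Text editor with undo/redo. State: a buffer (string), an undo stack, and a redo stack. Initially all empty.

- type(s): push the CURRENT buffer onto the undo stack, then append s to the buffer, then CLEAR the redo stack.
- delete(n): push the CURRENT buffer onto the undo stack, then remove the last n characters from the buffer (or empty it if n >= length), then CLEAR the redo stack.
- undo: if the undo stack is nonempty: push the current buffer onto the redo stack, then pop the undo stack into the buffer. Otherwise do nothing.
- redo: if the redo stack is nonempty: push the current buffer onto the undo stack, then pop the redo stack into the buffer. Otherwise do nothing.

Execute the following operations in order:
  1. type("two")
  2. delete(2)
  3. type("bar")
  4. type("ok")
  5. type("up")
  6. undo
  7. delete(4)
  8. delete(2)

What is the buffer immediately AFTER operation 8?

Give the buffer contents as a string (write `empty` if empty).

Answer: empty

Derivation:
After op 1 (type): buf='two' undo_depth=1 redo_depth=0
After op 2 (delete): buf='t' undo_depth=2 redo_depth=0
After op 3 (type): buf='tbar' undo_depth=3 redo_depth=0
After op 4 (type): buf='tbarok' undo_depth=4 redo_depth=0
After op 5 (type): buf='tbarokup' undo_depth=5 redo_depth=0
After op 6 (undo): buf='tbarok' undo_depth=4 redo_depth=1
After op 7 (delete): buf='tb' undo_depth=5 redo_depth=0
After op 8 (delete): buf='(empty)' undo_depth=6 redo_depth=0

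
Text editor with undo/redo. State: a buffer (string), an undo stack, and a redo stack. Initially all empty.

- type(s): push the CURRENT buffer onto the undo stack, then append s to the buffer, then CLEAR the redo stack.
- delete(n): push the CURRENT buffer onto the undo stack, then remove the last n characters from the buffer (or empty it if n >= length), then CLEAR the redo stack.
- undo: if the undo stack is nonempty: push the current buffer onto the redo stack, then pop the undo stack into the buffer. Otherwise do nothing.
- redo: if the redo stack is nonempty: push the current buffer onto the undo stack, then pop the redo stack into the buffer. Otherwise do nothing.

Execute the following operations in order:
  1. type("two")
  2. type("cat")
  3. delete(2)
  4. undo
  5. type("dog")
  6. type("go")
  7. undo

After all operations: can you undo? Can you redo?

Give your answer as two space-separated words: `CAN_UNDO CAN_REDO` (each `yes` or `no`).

Answer: yes yes

Derivation:
After op 1 (type): buf='two' undo_depth=1 redo_depth=0
After op 2 (type): buf='twocat' undo_depth=2 redo_depth=0
After op 3 (delete): buf='twoc' undo_depth=3 redo_depth=0
After op 4 (undo): buf='twocat' undo_depth=2 redo_depth=1
After op 5 (type): buf='twocatdog' undo_depth=3 redo_depth=0
After op 6 (type): buf='twocatdoggo' undo_depth=4 redo_depth=0
After op 7 (undo): buf='twocatdog' undo_depth=3 redo_depth=1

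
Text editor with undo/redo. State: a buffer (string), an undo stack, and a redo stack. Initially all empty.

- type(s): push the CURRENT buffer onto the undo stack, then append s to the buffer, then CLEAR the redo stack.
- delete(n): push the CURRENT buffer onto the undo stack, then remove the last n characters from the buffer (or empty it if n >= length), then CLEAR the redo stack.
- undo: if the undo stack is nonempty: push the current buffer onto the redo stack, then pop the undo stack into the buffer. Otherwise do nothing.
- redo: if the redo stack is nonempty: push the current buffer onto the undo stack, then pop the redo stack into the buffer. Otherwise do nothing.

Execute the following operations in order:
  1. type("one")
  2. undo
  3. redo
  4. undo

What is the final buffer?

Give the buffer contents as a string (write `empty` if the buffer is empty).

After op 1 (type): buf='one' undo_depth=1 redo_depth=0
After op 2 (undo): buf='(empty)' undo_depth=0 redo_depth=1
After op 3 (redo): buf='one' undo_depth=1 redo_depth=0
After op 4 (undo): buf='(empty)' undo_depth=0 redo_depth=1

Answer: empty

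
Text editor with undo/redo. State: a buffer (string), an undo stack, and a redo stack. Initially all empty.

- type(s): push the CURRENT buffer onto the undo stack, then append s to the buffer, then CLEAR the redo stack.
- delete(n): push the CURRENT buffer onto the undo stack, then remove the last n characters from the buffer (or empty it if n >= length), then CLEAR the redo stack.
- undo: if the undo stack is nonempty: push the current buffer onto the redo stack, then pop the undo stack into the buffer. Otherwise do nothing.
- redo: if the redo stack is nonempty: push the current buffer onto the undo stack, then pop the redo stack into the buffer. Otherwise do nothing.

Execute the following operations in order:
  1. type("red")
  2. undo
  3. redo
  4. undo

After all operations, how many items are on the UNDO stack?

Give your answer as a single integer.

Answer: 0

Derivation:
After op 1 (type): buf='red' undo_depth=1 redo_depth=0
After op 2 (undo): buf='(empty)' undo_depth=0 redo_depth=1
After op 3 (redo): buf='red' undo_depth=1 redo_depth=0
After op 4 (undo): buf='(empty)' undo_depth=0 redo_depth=1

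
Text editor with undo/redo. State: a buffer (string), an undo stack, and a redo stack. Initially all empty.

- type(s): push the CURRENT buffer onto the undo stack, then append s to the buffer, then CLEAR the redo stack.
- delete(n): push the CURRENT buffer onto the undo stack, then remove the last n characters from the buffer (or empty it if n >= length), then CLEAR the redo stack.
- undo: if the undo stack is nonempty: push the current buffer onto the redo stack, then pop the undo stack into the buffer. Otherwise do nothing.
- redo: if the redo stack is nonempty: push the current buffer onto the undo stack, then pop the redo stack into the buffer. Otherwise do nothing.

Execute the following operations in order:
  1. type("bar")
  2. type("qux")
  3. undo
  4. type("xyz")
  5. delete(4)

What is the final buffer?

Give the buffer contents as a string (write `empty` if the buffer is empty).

After op 1 (type): buf='bar' undo_depth=1 redo_depth=0
After op 2 (type): buf='barqux' undo_depth=2 redo_depth=0
After op 3 (undo): buf='bar' undo_depth=1 redo_depth=1
After op 4 (type): buf='barxyz' undo_depth=2 redo_depth=0
After op 5 (delete): buf='ba' undo_depth=3 redo_depth=0

Answer: ba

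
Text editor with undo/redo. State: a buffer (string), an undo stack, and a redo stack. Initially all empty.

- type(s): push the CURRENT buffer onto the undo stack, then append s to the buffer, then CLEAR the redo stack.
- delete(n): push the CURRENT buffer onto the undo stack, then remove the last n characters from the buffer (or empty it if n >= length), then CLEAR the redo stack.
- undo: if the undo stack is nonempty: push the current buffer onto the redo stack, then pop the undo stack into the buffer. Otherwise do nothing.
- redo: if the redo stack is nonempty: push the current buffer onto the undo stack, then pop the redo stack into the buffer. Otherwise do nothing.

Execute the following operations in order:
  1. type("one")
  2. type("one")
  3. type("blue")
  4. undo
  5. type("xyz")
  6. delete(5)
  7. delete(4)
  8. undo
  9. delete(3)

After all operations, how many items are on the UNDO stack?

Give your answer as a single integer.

After op 1 (type): buf='one' undo_depth=1 redo_depth=0
After op 2 (type): buf='oneone' undo_depth=2 redo_depth=0
After op 3 (type): buf='oneoneblue' undo_depth=3 redo_depth=0
After op 4 (undo): buf='oneone' undo_depth=2 redo_depth=1
After op 5 (type): buf='oneonexyz' undo_depth=3 redo_depth=0
After op 6 (delete): buf='oneo' undo_depth=4 redo_depth=0
After op 7 (delete): buf='(empty)' undo_depth=5 redo_depth=0
After op 8 (undo): buf='oneo' undo_depth=4 redo_depth=1
After op 9 (delete): buf='o' undo_depth=5 redo_depth=0

Answer: 5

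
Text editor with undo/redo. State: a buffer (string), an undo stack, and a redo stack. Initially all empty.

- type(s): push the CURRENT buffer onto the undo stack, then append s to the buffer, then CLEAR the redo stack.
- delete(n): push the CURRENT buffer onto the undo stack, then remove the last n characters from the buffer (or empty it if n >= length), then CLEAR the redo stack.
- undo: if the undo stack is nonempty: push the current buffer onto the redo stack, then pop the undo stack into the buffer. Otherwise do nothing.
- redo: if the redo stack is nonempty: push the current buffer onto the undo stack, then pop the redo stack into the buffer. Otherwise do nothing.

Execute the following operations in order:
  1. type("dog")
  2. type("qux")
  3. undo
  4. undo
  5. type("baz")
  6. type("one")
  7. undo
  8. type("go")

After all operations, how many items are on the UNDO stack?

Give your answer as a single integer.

Answer: 2

Derivation:
After op 1 (type): buf='dog' undo_depth=1 redo_depth=0
After op 2 (type): buf='dogqux' undo_depth=2 redo_depth=0
After op 3 (undo): buf='dog' undo_depth=1 redo_depth=1
After op 4 (undo): buf='(empty)' undo_depth=0 redo_depth=2
After op 5 (type): buf='baz' undo_depth=1 redo_depth=0
After op 6 (type): buf='bazone' undo_depth=2 redo_depth=0
After op 7 (undo): buf='baz' undo_depth=1 redo_depth=1
After op 8 (type): buf='bazgo' undo_depth=2 redo_depth=0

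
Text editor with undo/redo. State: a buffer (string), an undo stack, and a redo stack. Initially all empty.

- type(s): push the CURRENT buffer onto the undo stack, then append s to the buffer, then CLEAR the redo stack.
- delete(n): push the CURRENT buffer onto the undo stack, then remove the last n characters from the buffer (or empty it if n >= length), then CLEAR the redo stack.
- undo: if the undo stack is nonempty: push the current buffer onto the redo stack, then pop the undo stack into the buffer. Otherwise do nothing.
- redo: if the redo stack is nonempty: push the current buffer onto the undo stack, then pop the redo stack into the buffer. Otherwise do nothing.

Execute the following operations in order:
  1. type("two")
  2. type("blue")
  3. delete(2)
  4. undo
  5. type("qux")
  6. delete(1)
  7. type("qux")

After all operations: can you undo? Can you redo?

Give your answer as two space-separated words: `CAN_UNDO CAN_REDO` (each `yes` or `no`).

After op 1 (type): buf='two' undo_depth=1 redo_depth=0
After op 2 (type): buf='twoblue' undo_depth=2 redo_depth=0
After op 3 (delete): buf='twobl' undo_depth=3 redo_depth=0
After op 4 (undo): buf='twoblue' undo_depth=2 redo_depth=1
After op 5 (type): buf='twobluequx' undo_depth=3 redo_depth=0
After op 6 (delete): buf='twobluequ' undo_depth=4 redo_depth=0
After op 7 (type): buf='twoblueququx' undo_depth=5 redo_depth=0

Answer: yes no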